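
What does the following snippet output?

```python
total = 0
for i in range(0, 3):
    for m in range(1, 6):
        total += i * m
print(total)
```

i=0,m=1: total = 0+0 = 0
i=0,m=2: total = 0+0 = 0
i=0,m=3: total = 0+0 = 0
i=0,m=4: total = 0+0 = 0
i=0,m=5: total = 0+0 = 0
i=1,m=1: total = 0+1 = 1
i=1,m=2: total = 1+2 = 3
i=1,m=3: total = 3+3 = 6
i=1,m=4: total = 6+4 = 10
i=1,m=5: total = 10+5 = 15
i=2,m=1: total = 15+2 = 17
i=2,m=2: total = 17+4 = 21
i=2,m=3: total = 21+6 = 27
i=2,m=4: total = 27+8 = 35
i=2,m=5: total = 35+10 = 45

45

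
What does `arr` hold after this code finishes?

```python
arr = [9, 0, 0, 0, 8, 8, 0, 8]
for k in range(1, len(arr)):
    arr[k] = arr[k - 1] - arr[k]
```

[9, 9, 9, 9, 1, -7, -7, -15]

k=1: arr[1] = 9-0 = 9 → [9, 9, 0, 0, 8, 8, 0, 8]
k=2: arr[2] = 9-0 = 9 → [9, 9, 9, 0, 8, 8, 0, 8]
k=3: arr[3] = 9-0 = 9 → [9, 9, 9, 9, 8, 8, 0, 8]
k=4: arr[4] = 9-8 = 1 → [9, 9, 9, 9, 1, 8, 0, 8]
k=5: arr[5] = 1-8 = -7 → [9, 9, 9, 9, 1, -7, 0, 8]
k=6: arr[6] = (-7)-0 = -7 → [9, 9, 9, 9, 1, -7, -7, 8]
k=7: arr[7] = (-7)-8 = -15 → [9, 9, 9, 9, 1, -7, -7, -15]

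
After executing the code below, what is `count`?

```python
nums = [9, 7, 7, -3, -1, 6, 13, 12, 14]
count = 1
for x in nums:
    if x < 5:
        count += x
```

-3

x=9: not <5
x=7: not <5
x=7: not <5
x=-3: <5, count = 1+(-3) = -2
x=-1: <5, count = (-2)+(-1) = -3
x=6: not <5
x=13: not <5
x=12: not <5
x=14: not <5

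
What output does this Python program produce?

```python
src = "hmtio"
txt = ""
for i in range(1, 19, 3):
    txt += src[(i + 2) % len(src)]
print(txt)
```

i=1: add src[3]='i' → 'i'
i=4: add src[1]='m' → 'im'
i=7: add src[4]='o' → 'imo'
i=10: add src[2]='t' → 'imot'
i=13: add src[0]='h' → 'imoth'
i=16: add src[3]='i' → 'imothi'

imothi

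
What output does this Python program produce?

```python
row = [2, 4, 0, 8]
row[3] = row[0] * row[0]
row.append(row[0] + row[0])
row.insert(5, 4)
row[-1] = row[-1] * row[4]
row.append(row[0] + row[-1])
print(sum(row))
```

48

row[3] = row[0]*row[0] = 2*2 = 4 → [2, 4, 0, 4]
append row[0]+row[0] = 2+2 = 4 → [2, 4, 0, 4, 4]
insert 4 at 5 → [2, 4, 0, 4, 4, 4]
row[-1] = row[-1]*row[4] = 4*4 = 16 → [2, 4, 0, 4, 4, 16]
append row[0]+row[-1] = 2+16 = 18 → [2, 4, 0, 4, 4, 16, 18]
sum = 48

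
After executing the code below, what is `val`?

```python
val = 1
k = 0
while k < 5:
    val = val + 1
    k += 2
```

4

k=0: val = 1+1 = 2
k=2: val = 2+1 = 3
k=4: val = 3+1 = 4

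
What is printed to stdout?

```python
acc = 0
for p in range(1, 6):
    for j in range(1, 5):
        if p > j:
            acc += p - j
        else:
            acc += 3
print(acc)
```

50

p=1,j=1: not 1>1, acc = 0+3 = 3
p=1,j=2: not 1>2, acc = 3+3 = 6
p=1,j=3: not 1>3, acc = 6+3 = 9
p=1,j=4: not 1>4, acc = 9+3 = 12
p=2,j=1: 2>1, acc = 12+1 = 13
p=2,j=2: not 2>2, acc = 13+3 = 16
p=2,j=3: not 2>3, acc = 16+3 = 19
p=2,j=4: not 2>4, acc = 19+3 = 22
p=3,j=1: 3>1, acc = 22+2 = 24
p=3,j=2: 3>2, acc = 24+1 = 25
p=3,j=3: not 3>3, acc = 25+3 = 28
p=3,j=4: not 3>4, acc = 28+3 = 31
p=4,j=1: 4>1, acc = 31+3 = 34
p=4,j=2: 4>2, acc = 34+2 = 36
p=4,j=3: 4>3, acc = 36+1 = 37
p=4,j=4: not 4>4, acc = 37+3 = 40
p=5,j=1: 5>1, acc = 40+4 = 44
p=5,j=2: 5>2, acc = 44+3 = 47
p=5,j=3: 5>3, acc = 47+2 = 49
p=5,j=4: 5>4, acc = 49+1 = 50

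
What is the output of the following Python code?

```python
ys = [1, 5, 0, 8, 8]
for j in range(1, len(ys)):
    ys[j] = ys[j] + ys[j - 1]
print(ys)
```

j=1: ys[1] = 5+1 = 6 → [1, 6, 0, 8, 8]
j=2: ys[2] = 0+6 = 6 → [1, 6, 6, 8, 8]
j=3: ys[3] = 8+6 = 14 → [1, 6, 6, 14, 8]
j=4: ys[4] = 8+14 = 22 → [1, 6, 6, 14, 22]

[1, 6, 6, 14, 22]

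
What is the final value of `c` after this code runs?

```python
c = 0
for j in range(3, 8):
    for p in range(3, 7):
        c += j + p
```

j=3,p=3: c = 0+6 = 6
j=3,p=4: c = 6+7 = 13
j=3,p=5: c = 13+8 = 21
j=3,p=6: c = 21+9 = 30
j=4,p=3: c = 30+7 = 37
j=4,p=4: c = 37+8 = 45
j=4,p=5: c = 45+9 = 54
j=4,p=6: c = 54+10 = 64
j=5,p=3: c = 64+8 = 72
j=5,p=4: c = 72+9 = 81
j=5,p=5: c = 81+10 = 91
j=5,p=6: c = 91+11 = 102
j=6,p=3: c = 102+9 = 111
j=6,p=4: c = 111+10 = 121
j=6,p=5: c = 121+11 = 132
j=6,p=6: c = 132+12 = 144
j=7,p=3: c = 144+10 = 154
j=7,p=4: c = 154+11 = 165
j=7,p=5: c = 165+12 = 177
j=7,p=6: c = 177+13 = 190

190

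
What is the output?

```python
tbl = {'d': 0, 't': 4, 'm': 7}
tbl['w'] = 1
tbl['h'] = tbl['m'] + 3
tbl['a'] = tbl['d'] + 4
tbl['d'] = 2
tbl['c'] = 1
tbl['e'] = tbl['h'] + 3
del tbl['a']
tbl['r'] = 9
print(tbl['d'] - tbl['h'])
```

-8

tbl['w'] = 1 → {'d': 0, 't': 4, 'm': 7, 'w': 1}
tbl['h'] = tbl['m']+3 = 10 → {'d': 0, 't': 4, 'm': 7, 'w': 1, 'h': 10}
tbl['a'] = tbl['d']+4 = 4 → {'d': 0, 't': 4, 'm': 7, 'w': 1, 'h': 10, 'a': 4}
tbl['d'] = 2 → {'d': 2, 't': 4, 'm': 7, 'w': 1, 'h': 10, 'a': 4}
tbl['c'] = 1 → {'d': 2, 't': 4, 'm': 7, 'w': 1, 'h': 10, 'a': 4, 'c': 1}
tbl['e'] = tbl['h']+3 = 13 → {'d': 2, 't': 4, 'm': 7, 'w': 1, 'h': 10, 'a': 4, 'c': 1, 'e': 13}
del 'a' → {'d': 2, 't': 4, 'm': 7, 'w': 1, 'h': 10, 'c': 1, 'e': 13}
tbl['r'] = 9 → {'d': 2, 't': 4, 'm': 7, 'w': 1, 'h': 10, 'c': 1, 'e': 13, 'r': 9}
tbl['d']-tbl['h'] = 2-10 = -8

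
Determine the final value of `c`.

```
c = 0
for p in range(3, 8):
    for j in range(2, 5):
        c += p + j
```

120

p=3,j=2: c = 0+5 = 5
p=3,j=3: c = 5+6 = 11
p=3,j=4: c = 11+7 = 18
p=4,j=2: c = 18+6 = 24
p=4,j=3: c = 24+7 = 31
p=4,j=4: c = 31+8 = 39
p=5,j=2: c = 39+7 = 46
p=5,j=3: c = 46+8 = 54
p=5,j=4: c = 54+9 = 63
p=6,j=2: c = 63+8 = 71
p=6,j=3: c = 71+9 = 80
p=6,j=4: c = 80+10 = 90
p=7,j=2: c = 90+9 = 99
p=7,j=3: c = 99+10 = 109
p=7,j=4: c = 109+11 = 120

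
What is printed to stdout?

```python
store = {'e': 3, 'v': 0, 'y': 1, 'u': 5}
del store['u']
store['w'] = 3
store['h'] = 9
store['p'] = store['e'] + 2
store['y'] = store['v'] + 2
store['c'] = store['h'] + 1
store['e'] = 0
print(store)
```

{'e': 0, 'v': 0, 'y': 2, 'w': 3, 'h': 9, 'p': 5, 'c': 10}

del 'u' → {'e': 3, 'v': 0, 'y': 1}
store['w'] = 3 → {'e': 3, 'v': 0, 'y': 1, 'w': 3}
store['h'] = 9 → {'e': 3, 'v': 0, 'y': 1, 'w': 3, 'h': 9}
store['p'] = store['e']+2 = 5 → {'e': 3, 'v': 0, 'y': 1, 'w': 3, 'h': 9, 'p': 5}
store['y'] = store['v']+2 = 2 → {'e': 3, 'v': 0, 'y': 2, 'w': 3, 'h': 9, 'p': 5}
store['c'] = store['h']+1 = 10 → {'e': 3, 'v': 0, 'y': 2, 'w': 3, 'h': 9, 'p': 5, 'c': 10}
store['e'] = 0 → {'e': 0, 'v': 0, 'y': 2, 'w': 3, 'h': 9, 'p': 5, 'c': 10}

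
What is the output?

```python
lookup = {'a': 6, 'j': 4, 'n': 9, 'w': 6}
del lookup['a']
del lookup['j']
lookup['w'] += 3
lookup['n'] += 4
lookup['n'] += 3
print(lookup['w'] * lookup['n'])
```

del 'a' → {'j': 4, 'n': 9, 'w': 6}
del 'j' → {'n': 9, 'w': 6}
lookup['w'] = 6+3 = 9 → {'n': 9, 'w': 9}
lookup['n'] = 9+4 = 13 → {'n': 13, 'w': 9}
lookup['n'] = 13+3 = 16 → {'n': 16, 'w': 9}
lookup['w']*lookup['n'] = 9*16 = 144

144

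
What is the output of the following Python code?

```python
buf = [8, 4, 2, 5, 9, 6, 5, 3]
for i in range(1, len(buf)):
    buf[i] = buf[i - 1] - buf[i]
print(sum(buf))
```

-68

i=1: buf[1] = 8-4 = 4 → [8, 4, 2, 5, 9, 6, 5, 3]
i=2: buf[2] = 4-2 = 2 → [8, 4, 2, 5, 9, 6, 5, 3]
i=3: buf[3] = 2-5 = -3 → [8, 4, 2, -3, 9, 6, 5, 3]
i=4: buf[4] = (-3)-9 = -12 → [8, 4, 2, -3, -12, 6, 5, 3]
i=5: buf[5] = (-12)-6 = -18 → [8, 4, 2, -3, -12, -18, 5, 3]
i=6: buf[6] = (-18)-5 = -23 → [8, 4, 2, -3, -12, -18, -23, 3]
i=7: buf[7] = (-23)-3 = -26 → [8, 4, 2, -3, -12, -18, -23, -26]
sum = -68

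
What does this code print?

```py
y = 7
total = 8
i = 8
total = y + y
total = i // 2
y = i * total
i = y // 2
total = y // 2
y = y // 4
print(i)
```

16

total = 7+7 = 14
total = 8//2 = 4
y = 8*4 = 32
i = 32//2 = 16
total = 32//2 = 16
y = 32//4 = 8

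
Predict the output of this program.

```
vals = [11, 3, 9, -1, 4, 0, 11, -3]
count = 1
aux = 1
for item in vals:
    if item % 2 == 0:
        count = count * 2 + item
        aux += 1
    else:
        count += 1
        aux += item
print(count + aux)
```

item=11: not even, count = 1+1 = 2; aux=12
item=3: not even, count = 2+1 = 3; aux=15
item=9: not even, count = 3+1 = 4; aux=24
item=-1: not even, count = 4+1 = 5; aux=23
item=4: even, count = 5*2+4 = 14; aux=24
item=0: even, count = 14*2+0 = 28; aux=25
item=11: not even, count = 28+1 = 29; aux=36
item=-3: not even, count = 29+1 = 30; aux=33
count+aux = 30+33 = 63

63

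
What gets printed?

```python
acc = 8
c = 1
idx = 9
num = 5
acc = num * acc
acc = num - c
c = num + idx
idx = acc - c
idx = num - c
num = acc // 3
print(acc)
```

4

acc = 5*8 = 40
acc = 5-1 = 4
c = 5+9 = 14
idx = 4-14 = -10
idx = 5-14 = -9
num = 4//3 = 1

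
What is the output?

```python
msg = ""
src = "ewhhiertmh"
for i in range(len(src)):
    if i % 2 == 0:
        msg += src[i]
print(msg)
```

i=0: add 'e' → 'e'
i=1: skip
i=2: add 'h' → 'eh'
i=3: skip
i=4: add 'i' → 'ehi'
i=5: skip
i=6: add 'r' → 'ehir'
i=7: skip
i=8: add 'm' → 'ehirm'
i=9: skip

ehirm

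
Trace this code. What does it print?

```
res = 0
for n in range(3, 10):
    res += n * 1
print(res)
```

n=3: res = 0+3*1 = 3
n=4: res = 3+4*1 = 7
n=5: res = 7+5*1 = 12
n=6: res = 12+6*1 = 18
n=7: res = 18+7*1 = 25
n=8: res = 25+8*1 = 33
n=9: res = 33+9*1 = 42

42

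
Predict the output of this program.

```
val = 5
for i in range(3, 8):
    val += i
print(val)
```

30

i=3: val = 5+3 = 8
i=4: val = 8+4 = 12
i=5: val = 12+5 = 17
i=6: val = 17+6 = 23
i=7: val = 23+7 = 30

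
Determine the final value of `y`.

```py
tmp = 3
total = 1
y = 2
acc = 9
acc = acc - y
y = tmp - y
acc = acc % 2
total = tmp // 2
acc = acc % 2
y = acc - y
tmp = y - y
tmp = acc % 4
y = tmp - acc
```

0

acc = 9-2 = 7
y = 3-2 = 1
acc = 7%2 = 1
total = 3//2 = 1
acc = 1%2 = 1
y = 1-1 = 0
tmp = 0-0 = 0
tmp = 1%4 = 1
y = 1-1 = 0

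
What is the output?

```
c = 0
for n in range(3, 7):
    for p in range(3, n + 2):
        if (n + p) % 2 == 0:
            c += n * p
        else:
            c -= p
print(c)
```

n=3,p=3: even sum, c = 0+9 = 9
n=3,p=4: odd sum, c = 9-4 = 5
n=4,p=3: odd sum, c = 5-3 = 2
n=4,p=4: even sum, c = 2+16 = 18
n=4,p=5: odd sum, c = 18-5 = 13
n=5,p=3: even sum, c = 13+15 = 28
n=5,p=4: odd sum, c = 28-4 = 24
n=5,p=5: even sum, c = 24+25 = 49
n=5,p=6: odd sum, c = 49-6 = 43
n=6,p=3: odd sum, c = 43-3 = 40
n=6,p=4: even sum, c = 40+24 = 64
n=6,p=5: odd sum, c = 64-5 = 59
n=6,p=6: even sum, c = 59+36 = 95
n=6,p=7: odd sum, c = 95-7 = 88

88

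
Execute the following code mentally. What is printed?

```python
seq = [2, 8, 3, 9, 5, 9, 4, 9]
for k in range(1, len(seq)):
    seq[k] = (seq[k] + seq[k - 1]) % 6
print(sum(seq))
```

19

k=1: seq[1] = (8+2)%6 = 4 → [2, 4, 3, 9, 5, 9, 4, 9]
k=2: seq[2] = (3+4)%6 = 1 → [2, 4, 1, 9, 5, 9, 4, 9]
k=3: seq[3] = (9+1)%6 = 4 → [2, 4, 1, 4, 5, 9, 4, 9]
k=4: seq[4] = (5+4)%6 = 3 → [2, 4, 1, 4, 3, 9, 4, 9]
k=5: seq[5] = (9+3)%6 = 0 → [2, 4, 1, 4, 3, 0, 4, 9]
k=6: seq[6] = (4+0)%6 = 4 → [2, 4, 1, 4, 3, 0, 4, 9]
k=7: seq[7] = (9+4)%6 = 1 → [2, 4, 1, 4, 3, 0, 4, 1]
sum = 19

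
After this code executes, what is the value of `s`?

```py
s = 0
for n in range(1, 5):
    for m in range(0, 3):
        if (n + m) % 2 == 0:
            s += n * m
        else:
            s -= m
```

10

n=1,m=0: odd sum, s = 0-0 = 0
n=1,m=1: even sum, s = 0+1 = 1
n=1,m=2: odd sum, s = 1-2 = -1
n=2,m=0: even sum, s = (-1)+0 = -1
n=2,m=1: odd sum, s = (-1)-1 = -2
n=2,m=2: even sum, s = (-2)+4 = 2
n=3,m=0: odd sum, s = 2-0 = 2
n=3,m=1: even sum, s = 2+3 = 5
n=3,m=2: odd sum, s = 5-2 = 3
n=4,m=0: even sum, s = 3+0 = 3
n=4,m=1: odd sum, s = 3-1 = 2
n=4,m=2: even sum, s = 2+8 = 10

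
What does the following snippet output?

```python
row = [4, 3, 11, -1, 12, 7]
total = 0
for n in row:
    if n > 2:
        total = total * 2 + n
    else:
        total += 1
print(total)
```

n=4: >2, total = 0*2+4 = 4
n=3: >2, total = 4*2+3 = 11
n=11: >2, total = 11*2+11 = 33
n=-1: not >2, total = 33+1 = 34
n=12: >2, total = 34*2+12 = 80
n=7: >2, total = 80*2+7 = 167

167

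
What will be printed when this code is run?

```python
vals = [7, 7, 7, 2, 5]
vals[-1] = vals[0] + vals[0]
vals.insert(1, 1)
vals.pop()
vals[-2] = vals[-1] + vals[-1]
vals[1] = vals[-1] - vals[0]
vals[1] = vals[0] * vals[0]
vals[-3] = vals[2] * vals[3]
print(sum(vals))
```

vals[-1] = vals[0]+vals[0] = 7+7 = 14 → [7, 7, 7, 2, 14]
insert 1 at 1 → [7, 1, 7, 7, 2, 14]
pop() removes 14 → [7, 1, 7, 7, 2]
vals[-2] = vals[-1]+vals[-1] = 2+2 = 4 → [7, 1, 7, 4, 2]
vals[1] = vals[-1]-vals[0] = 2-7 = -5 → [7, -5, 7, 4, 2]
vals[1] = vals[0]*vals[0] = 7*7 = 49 → [7, 49, 7, 4, 2]
vals[-3] = vals[2]*vals[3] = 7*4 = 28 → [7, 49, 28, 4, 2]
sum = 90

90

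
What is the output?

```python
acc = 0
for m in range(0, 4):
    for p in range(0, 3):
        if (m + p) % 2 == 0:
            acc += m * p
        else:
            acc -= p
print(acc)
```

m=0,p=0: even sum, acc = 0+0 = 0
m=0,p=1: odd sum, acc = 0-1 = -1
m=0,p=2: even sum, acc = (-1)+0 = -1
m=1,p=0: odd sum, acc = (-1)-0 = -1
m=1,p=1: even sum, acc = (-1)+1 = 0
m=1,p=2: odd sum, acc = 0-2 = -2
m=2,p=0: even sum, acc = (-2)+0 = -2
m=2,p=1: odd sum, acc = (-2)-1 = -3
m=2,p=2: even sum, acc = (-3)+4 = 1
m=3,p=0: odd sum, acc = 1-0 = 1
m=3,p=1: even sum, acc = 1+3 = 4
m=3,p=2: odd sum, acc = 4-2 = 2

2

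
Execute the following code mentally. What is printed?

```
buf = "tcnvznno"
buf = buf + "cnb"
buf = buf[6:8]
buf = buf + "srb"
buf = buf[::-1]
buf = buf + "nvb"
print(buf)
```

brsonnvb

+ 'cnb' → 'tcnvznnocnb'
slice [6:8] → 'no'
+ 'srb' → 'nosrb'
reverse → 'brson'
+ 'nvb' → 'brsonnvb'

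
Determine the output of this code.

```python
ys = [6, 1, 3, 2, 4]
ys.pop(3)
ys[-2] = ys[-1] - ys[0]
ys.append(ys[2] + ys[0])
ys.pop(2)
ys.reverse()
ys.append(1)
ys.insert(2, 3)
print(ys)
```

pop(3) removes 2 → [6, 1, 3, 4]
ys[-2] = ys[-1]-ys[0] = 4-6 = -2 → [6, 1, -2, 4]
append ys[2]+ys[0] = (-2)+6 = 4 → [6, 1, -2, 4, 4]
pop(2) removes -2 → [6, 1, 4, 4]
reverse → [4, 4, 1, 6]
append 1 → [4, 4, 1, 6, 1]
insert 3 at 2 → [4, 4, 3, 1, 6, 1]

[4, 4, 3, 1, 6, 1]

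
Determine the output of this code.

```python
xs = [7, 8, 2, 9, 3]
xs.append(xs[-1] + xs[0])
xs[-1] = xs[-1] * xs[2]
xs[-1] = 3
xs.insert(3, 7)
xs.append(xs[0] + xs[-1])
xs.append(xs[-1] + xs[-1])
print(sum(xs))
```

69

append xs[-1]+xs[0] = 3+7 = 10 → [7, 8, 2, 9, 3, 10]
xs[-1] = xs[-1]*xs[2] = 10*2 = 20 → [7, 8, 2, 9, 3, 20]
xs[-1] = 3 → [7, 8, 2, 9, 3, 3]
insert 7 at 3 → [7, 8, 2, 7, 9, 3, 3]
append xs[0]+xs[-1] = 7+3 = 10 → [7, 8, 2, 7, 9, 3, 3, 10]
append xs[-1]+xs[-1] = 10+10 = 20 → [7, 8, 2, 7, 9, 3, 3, 10, 20]
sum = 69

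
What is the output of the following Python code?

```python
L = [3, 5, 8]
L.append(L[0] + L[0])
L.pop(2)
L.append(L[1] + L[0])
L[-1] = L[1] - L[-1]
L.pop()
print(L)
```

append L[0]+L[0] = 3+3 = 6 → [3, 5, 8, 6]
pop(2) removes 8 → [3, 5, 6]
append L[1]+L[0] = 5+3 = 8 → [3, 5, 6, 8]
L[-1] = L[1]-L[-1] = 5-8 = -3 → [3, 5, 6, -3]
pop() removes -3 → [3, 5, 6]

[3, 5, 6]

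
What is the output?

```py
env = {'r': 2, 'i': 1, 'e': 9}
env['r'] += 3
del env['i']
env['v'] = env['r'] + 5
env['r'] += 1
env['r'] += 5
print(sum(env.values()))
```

env['r'] = 2+3 = 5 → {'r': 5, 'i': 1, 'e': 9}
del 'i' → {'r': 5, 'e': 9}
env['v'] = env['r']+5 = 10 → {'r': 5, 'e': 9, 'v': 10}
env['r'] = 5+1 = 6 → {'r': 6, 'e': 9, 'v': 10}
env['r'] = 6+5 = 11 → {'r': 11, 'e': 9, 'v': 10}
sum of values = 30

30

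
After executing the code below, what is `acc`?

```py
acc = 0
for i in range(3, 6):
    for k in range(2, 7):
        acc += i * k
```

i=3,k=2: acc = 0+6 = 6
i=3,k=3: acc = 6+9 = 15
i=3,k=4: acc = 15+12 = 27
i=3,k=5: acc = 27+15 = 42
i=3,k=6: acc = 42+18 = 60
i=4,k=2: acc = 60+8 = 68
i=4,k=3: acc = 68+12 = 80
i=4,k=4: acc = 80+16 = 96
i=4,k=5: acc = 96+20 = 116
i=4,k=6: acc = 116+24 = 140
i=5,k=2: acc = 140+10 = 150
i=5,k=3: acc = 150+15 = 165
i=5,k=4: acc = 165+20 = 185
i=5,k=5: acc = 185+25 = 210
i=5,k=6: acc = 210+30 = 240

240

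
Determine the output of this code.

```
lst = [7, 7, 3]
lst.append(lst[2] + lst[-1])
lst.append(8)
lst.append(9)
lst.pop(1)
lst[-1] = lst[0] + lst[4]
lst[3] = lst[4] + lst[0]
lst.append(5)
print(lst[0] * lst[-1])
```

35

append lst[2]+lst[-1] = 3+3 = 6 → [7, 7, 3, 6]
append 8 → [7, 7, 3, 6, 8]
append 9 → [7, 7, 3, 6, 8, 9]
pop(1) removes 7 → [7, 3, 6, 8, 9]
lst[-1] = lst[0]+lst[4] = 7+9 = 16 → [7, 3, 6, 8, 16]
lst[3] = lst[4]+lst[0] = 16+7 = 23 → [7, 3, 6, 23, 16]
append 5 → [7, 3, 6, 23, 16, 5]
lst[0]*lst[-1] = 7*5 = 35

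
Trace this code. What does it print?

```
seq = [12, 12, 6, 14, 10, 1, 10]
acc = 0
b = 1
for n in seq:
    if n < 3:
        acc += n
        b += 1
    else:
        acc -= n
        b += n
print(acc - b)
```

-129

n=12: not <3, acc = 0-12 = -12; b=13
n=12: not <3, acc = (-12)-12 = -24; b=25
n=6: not <3, acc = (-24)-6 = -30; b=31
n=14: not <3, acc = (-30)-14 = -44; b=45
n=10: not <3, acc = (-44)-10 = -54; b=55
n=1: <3, acc = (-54)+1 = -53; b=56
n=10: not <3, acc = (-53)-10 = -63; b=66
acc-b = (-63)-66 = -129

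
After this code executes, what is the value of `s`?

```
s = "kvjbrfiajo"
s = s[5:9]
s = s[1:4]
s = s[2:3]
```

'j'

slice [5:9] → 'fiaj'
slice [1:4] → 'iaj'
slice [2:3] → 'j'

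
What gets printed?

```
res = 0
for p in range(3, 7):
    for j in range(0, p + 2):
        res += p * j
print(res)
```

p=3,j=0: res = 0+0 = 0
p=3,j=1: res = 0+3 = 3
p=3,j=2: res = 3+6 = 9
p=3,j=3: res = 9+9 = 18
p=3,j=4: res = 18+12 = 30
p=4,j=0: res = 30+0 = 30
p=4,j=1: res = 30+4 = 34
p=4,j=2: res = 34+8 = 42
p=4,j=3: res = 42+12 = 54
p=4,j=4: res = 54+16 = 70
p=4,j=5: res = 70+20 = 90
p=5,j=0: res = 90+0 = 90
p=5,j=1: res = 90+5 = 95
p=5,j=2: res = 95+10 = 105
p=5,j=3: res = 105+15 = 120
p=5,j=4: res = 120+20 = 140
p=5,j=5: res = 140+25 = 165
p=5,j=6: res = 165+30 = 195
p=6,j=0: res = 195+0 = 195
p=6,j=1: res = 195+6 = 201
p=6,j=2: res = 201+12 = 213
p=6,j=3: res = 213+18 = 231
p=6,j=4: res = 231+24 = 255
p=6,j=5: res = 255+30 = 285
p=6,j=6: res = 285+36 = 321
p=6,j=7: res = 321+42 = 363

363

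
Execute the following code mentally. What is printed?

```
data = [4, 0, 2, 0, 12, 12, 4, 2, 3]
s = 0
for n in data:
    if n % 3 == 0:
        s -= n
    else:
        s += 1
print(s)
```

n=4: not %3==0, s = 0+1 = 1
n=0: %3==0, s = 1-0 = 1
n=2: not %3==0, s = 1+1 = 2
n=0: %3==0, s = 2-0 = 2
n=12: %3==0, s = 2-12 = -10
n=12: %3==0, s = (-10)-12 = -22
n=4: not %3==0, s = (-22)+1 = -21
n=2: not %3==0, s = (-21)+1 = -20
n=3: %3==0, s = (-20)-3 = -23

-23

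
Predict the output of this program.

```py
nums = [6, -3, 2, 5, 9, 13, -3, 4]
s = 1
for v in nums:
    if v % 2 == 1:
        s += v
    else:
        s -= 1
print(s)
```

v=6: not odd, s = 1-1 = 0
v=-3: odd, s = 0+(-3) = -3
v=2: not odd, s = (-3)-1 = -4
v=5: odd, s = (-4)+5 = 1
v=9: odd, s = 1+9 = 10
v=13: odd, s = 10+13 = 23
v=-3: odd, s = 23+(-3) = 20
v=4: not odd, s = 20-1 = 19

19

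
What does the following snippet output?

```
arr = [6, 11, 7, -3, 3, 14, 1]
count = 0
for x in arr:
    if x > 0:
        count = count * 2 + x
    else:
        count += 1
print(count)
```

473

x=6: >0, count = 0*2+6 = 6
x=11: >0, count = 6*2+11 = 23
x=7: >0, count = 23*2+7 = 53
x=-3: not >0, count = 53+1 = 54
x=3: >0, count = 54*2+3 = 111
x=14: >0, count = 111*2+14 = 236
x=1: >0, count = 236*2+1 = 473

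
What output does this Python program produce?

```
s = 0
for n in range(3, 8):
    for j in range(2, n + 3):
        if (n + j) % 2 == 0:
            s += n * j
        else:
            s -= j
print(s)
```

374

n=3,j=2: odd sum, s = 0-2 = -2
n=3,j=3: even sum, s = (-2)+9 = 7
n=3,j=4: odd sum, s = 7-4 = 3
n=3,j=5: even sum, s = 3+15 = 18
n=4,j=2: even sum, s = 18+8 = 26
n=4,j=3: odd sum, s = 26-3 = 23
n=4,j=4: even sum, s = 23+16 = 39
n=4,j=5: odd sum, s = 39-5 = 34
n=4,j=6: even sum, s = 34+24 = 58
n=5,j=2: odd sum, s = 58-2 = 56
n=5,j=3: even sum, s = 56+15 = 71
n=5,j=4: odd sum, s = 71-4 = 67
n=5,j=5: even sum, s = 67+25 = 92
n=5,j=6: odd sum, s = 92-6 = 86
n=5,j=7: even sum, s = 86+35 = 121
n=6,j=2: even sum, s = 121+12 = 133
n=6,j=3: odd sum, s = 133-3 = 130
n=6,j=4: even sum, s = 130+24 = 154
n=6,j=5: odd sum, s = 154-5 = 149
n=6,j=6: even sum, s = 149+36 = 185
n=6,j=7: odd sum, s = 185-7 = 178
n=6,j=8: even sum, s = 178+48 = 226
n=7,j=2: odd sum, s = 226-2 = 224
n=7,j=3: even sum, s = 224+21 = 245
n=7,j=4: odd sum, s = 245-4 = 241
n=7,j=5: even sum, s = 241+35 = 276
n=7,j=6: odd sum, s = 276-6 = 270
n=7,j=7: even sum, s = 270+49 = 319
n=7,j=8: odd sum, s = 319-8 = 311
n=7,j=9: even sum, s = 311+63 = 374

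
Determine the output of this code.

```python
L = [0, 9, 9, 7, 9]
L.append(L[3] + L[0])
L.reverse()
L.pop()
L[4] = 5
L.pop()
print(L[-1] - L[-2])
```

append L[3]+L[0] = 7+0 = 7 → [0, 9, 9, 7, 9, 7]
reverse → [7, 9, 7, 9, 9, 0]
pop() removes 0 → [7, 9, 7, 9, 9]
L[4] = 5 → [7, 9, 7, 9, 5]
pop() removes 5 → [7, 9, 7, 9]
L[-1]-L[-2] = 9-7 = 2

2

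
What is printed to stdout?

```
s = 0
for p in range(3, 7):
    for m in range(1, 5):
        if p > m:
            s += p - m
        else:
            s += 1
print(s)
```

36

p=3,m=1: 3>1, s = 0+2 = 2
p=3,m=2: 3>2, s = 2+1 = 3
p=3,m=3: not 3>3, s = 3+1 = 4
p=3,m=4: not 3>4, s = 4+1 = 5
p=4,m=1: 4>1, s = 5+3 = 8
p=4,m=2: 4>2, s = 8+2 = 10
p=4,m=3: 4>3, s = 10+1 = 11
p=4,m=4: not 4>4, s = 11+1 = 12
p=5,m=1: 5>1, s = 12+4 = 16
p=5,m=2: 5>2, s = 16+3 = 19
p=5,m=3: 5>3, s = 19+2 = 21
p=5,m=4: 5>4, s = 21+1 = 22
p=6,m=1: 6>1, s = 22+5 = 27
p=6,m=2: 6>2, s = 27+4 = 31
p=6,m=3: 6>3, s = 31+3 = 34
p=6,m=4: 6>4, s = 34+2 = 36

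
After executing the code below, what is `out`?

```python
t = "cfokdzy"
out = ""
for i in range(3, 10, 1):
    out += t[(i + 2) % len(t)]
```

'zycfokd'

i=3: add t[5]='z' → 'z'
i=4: add t[6]='y' → 'zy'
i=5: add t[0]='c' → 'zyc'
i=6: add t[1]='f' → 'zycf'
i=7: add t[2]='o' → 'zycfo'
i=8: add t[3]='k' → 'zycfok'
i=9: add t[4]='d' → 'zycfokd'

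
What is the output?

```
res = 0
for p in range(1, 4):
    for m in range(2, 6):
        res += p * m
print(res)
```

84

p=1,m=2: res = 0+2 = 2
p=1,m=3: res = 2+3 = 5
p=1,m=4: res = 5+4 = 9
p=1,m=5: res = 9+5 = 14
p=2,m=2: res = 14+4 = 18
p=2,m=3: res = 18+6 = 24
p=2,m=4: res = 24+8 = 32
p=2,m=5: res = 32+10 = 42
p=3,m=2: res = 42+6 = 48
p=3,m=3: res = 48+9 = 57
p=3,m=4: res = 57+12 = 69
p=3,m=5: res = 69+15 = 84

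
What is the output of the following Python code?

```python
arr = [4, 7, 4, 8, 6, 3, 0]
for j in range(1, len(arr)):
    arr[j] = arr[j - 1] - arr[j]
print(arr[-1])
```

-24

j=1: arr[1] = 4-7 = -3 → [4, -3, 4, 8, 6, 3, 0]
j=2: arr[2] = (-3)-4 = -7 → [4, -3, -7, 8, 6, 3, 0]
j=3: arr[3] = (-7)-8 = -15 → [4, -3, -7, -15, 6, 3, 0]
j=4: arr[4] = (-15)-6 = -21 → [4, -3, -7, -15, -21, 3, 0]
j=5: arr[5] = (-21)-3 = -24 → [4, -3, -7, -15, -21, -24, 0]
j=6: arr[6] = (-24)-0 = -24 → [4, -3, -7, -15, -21, -24, -24]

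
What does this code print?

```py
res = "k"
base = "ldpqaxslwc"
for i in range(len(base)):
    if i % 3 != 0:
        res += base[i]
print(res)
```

i=0: skip
i=1: add 'd' → 'kd'
i=2: add 'p' → 'kdp'
i=3: skip
i=4: add 'a' → 'kdpa'
i=5: add 'x' → 'kdpax'
i=6: skip
i=7: add 'l' → 'kdpaxl'
i=8: add 'w' → 'kdpaxlw'
i=9: skip

kdpaxlw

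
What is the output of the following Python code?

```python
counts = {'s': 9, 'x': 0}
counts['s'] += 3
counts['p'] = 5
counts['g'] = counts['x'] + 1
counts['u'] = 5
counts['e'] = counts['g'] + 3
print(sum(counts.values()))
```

27

counts['s'] = 9+3 = 12 → {'s': 12, 'x': 0}
counts['p'] = 5 → {'s': 12, 'x': 0, 'p': 5}
counts['g'] = counts['x']+1 = 1 → {'s': 12, 'x': 0, 'p': 5, 'g': 1}
counts['u'] = 5 → {'s': 12, 'x': 0, 'p': 5, 'g': 1, 'u': 5}
counts['e'] = counts['g']+3 = 4 → {'s': 12, 'x': 0, 'p': 5, 'g': 1, 'u': 5, 'e': 4}
sum of values = 27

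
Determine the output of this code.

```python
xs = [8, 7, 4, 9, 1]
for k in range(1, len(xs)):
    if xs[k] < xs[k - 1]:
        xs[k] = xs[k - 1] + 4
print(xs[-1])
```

k=1: 7<8, xs[1] = 8+4 = 12 → [8, 12, 4, 9, 1]
k=2: 4<12, xs[2] = 12+4 = 16 → [8, 12, 16, 9, 1]
k=3: 9<16, xs[3] = 16+4 = 20 → [8, 12, 16, 20, 1]
k=4: 1<20, xs[4] = 20+4 = 24 → [8, 12, 16, 20, 24]

24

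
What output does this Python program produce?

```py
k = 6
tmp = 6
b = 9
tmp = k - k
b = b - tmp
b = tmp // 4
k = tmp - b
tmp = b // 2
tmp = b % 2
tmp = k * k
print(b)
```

0

tmp = 6-6 = 0
b = 9-0 = 9
b = 0//4 = 0
k = 0-0 = 0
tmp = 0//2 = 0
tmp = 0%2 = 0
tmp = 0*0 = 0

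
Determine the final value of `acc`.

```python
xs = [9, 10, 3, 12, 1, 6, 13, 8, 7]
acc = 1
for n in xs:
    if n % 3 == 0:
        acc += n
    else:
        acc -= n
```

n=9: %3==0, acc = 1+9 = 10
n=10: not %3==0, acc = 10-10 = 0
n=3: %3==0, acc = 0+3 = 3
n=12: %3==0, acc = 3+12 = 15
n=1: not %3==0, acc = 15-1 = 14
n=6: %3==0, acc = 14+6 = 20
n=13: not %3==0, acc = 20-13 = 7
n=8: not %3==0, acc = 7-8 = -1
n=7: not %3==0, acc = (-1)-7 = -8

-8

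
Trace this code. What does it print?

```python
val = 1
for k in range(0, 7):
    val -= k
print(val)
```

-20

k=0: val = 1-0 = 1
k=1: val = 1-1 = 0
k=2: val = 0-2 = -2
k=3: val = (-2)-3 = -5
k=4: val = (-5)-4 = -9
k=5: val = (-9)-5 = -14
k=6: val = (-14)-6 = -20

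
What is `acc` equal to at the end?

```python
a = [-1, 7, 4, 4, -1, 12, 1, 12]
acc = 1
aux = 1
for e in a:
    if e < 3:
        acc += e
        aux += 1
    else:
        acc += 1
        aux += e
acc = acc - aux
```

e=-1: <3, acc = 1+(-1) = 0; aux=2
e=7: not <3, acc = 0+1 = 1; aux=9
e=4: not <3, acc = 1+1 = 2; aux=13
e=4: not <3, acc = 2+1 = 3; aux=17
e=-1: <3, acc = 3+(-1) = 2; aux=18
e=12: not <3, acc = 2+1 = 3; aux=30
e=1: <3, acc = 3+1 = 4; aux=31
e=12: not <3, acc = 4+1 = 5; aux=43
acc-aux = 5-43 = -38

-38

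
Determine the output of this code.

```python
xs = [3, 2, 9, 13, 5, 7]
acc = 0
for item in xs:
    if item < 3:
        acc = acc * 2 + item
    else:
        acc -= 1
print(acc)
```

-4

item=3: not <3, acc = 0-1 = -1
item=2: <3, acc = (-1)*2+2 = 0
item=9: not <3, acc = 0-1 = -1
item=13: not <3, acc = (-1)-1 = -2
item=5: not <3, acc = (-2)-1 = -3
item=7: not <3, acc = (-3)-1 = -4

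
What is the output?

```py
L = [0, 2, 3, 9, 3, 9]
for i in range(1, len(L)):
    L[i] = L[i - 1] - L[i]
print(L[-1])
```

i=1: L[1] = 0-2 = -2 → [0, -2, 3, 9, 3, 9]
i=2: L[2] = (-2)-3 = -5 → [0, -2, -5, 9, 3, 9]
i=3: L[3] = (-5)-9 = -14 → [0, -2, -5, -14, 3, 9]
i=4: L[4] = (-14)-3 = -17 → [0, -2, -5, -14, -17, 9]
i=5: L[5] = (-17)-9 = -26 → [0, -2, -5, -14, -17, -26]

-26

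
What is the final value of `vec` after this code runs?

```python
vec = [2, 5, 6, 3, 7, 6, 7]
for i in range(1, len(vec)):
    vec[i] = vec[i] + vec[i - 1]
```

[2, 7, 13, 16, 23, 29, 36]

i=1: vec[1] = 5+2 = 7 → [2, 7, 6, 3, 7, 6, 7]
i=2: vec[2] = 6+7 = 13 → [2, 7, 13, 3, 7, 6, 7]
i=3: vec[3] = 3+13 = 16 → [2, 7, 13, 16, 7, 6, 7]
i=4: vec[4] = 7+16 = 23 → [2, 7, 13, 16, 23, 6, 7]
i=5: vec[5] = 6+23 = 29 → [2, 7, 13, 16, 23, 29, 7]
i=6: vec[6] = 7+29 = 36 → [2, 7, 13, 16, 23, 29, 36]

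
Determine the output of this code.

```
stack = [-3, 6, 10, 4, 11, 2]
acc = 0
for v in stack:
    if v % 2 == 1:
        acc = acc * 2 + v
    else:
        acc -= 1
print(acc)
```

v=-3: odd, acc = 0*2+(-3) = -3
v=6: not odd, acc = (-3)-1 = -4
v=10: not odd, acc = (-4)-1 = -5
v=4: not odd, acc = (-5)-1 = -6
v=11: odd, acc = (-6)*2+11 = -1
v=2: not odd, acc = (-1)-1 = -2

-2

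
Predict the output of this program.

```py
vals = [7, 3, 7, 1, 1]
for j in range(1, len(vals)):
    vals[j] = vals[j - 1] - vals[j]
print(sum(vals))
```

-1

j=1: vals[1] = 7-3 = 4 → [7, 4, 7, 1, 1]
j=2: vals[2] = 4-7 = -3 → [7, 4, -3, 1, 1]
j=3: vals[3] = (-3)-1 = -4 → [7, 4, -3, -4, 1]
j=4: vals[4] = (-4)-1 = -5 → [7, 4, -3, -4, -5]
sum = -1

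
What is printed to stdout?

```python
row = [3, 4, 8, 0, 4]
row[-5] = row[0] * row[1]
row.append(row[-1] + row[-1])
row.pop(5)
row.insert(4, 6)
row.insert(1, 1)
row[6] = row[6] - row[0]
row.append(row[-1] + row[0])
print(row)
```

row[-5] = row[0]*row[1] = 3*4 = 12 → [12, 4, 8, 0, 4]
append row[-1]+row[-1] = 4+4 = 8 → [12, 4, 8, 0, 4, 8]
pop(5) removes 8 → [12, 4, 8, 0, 4]
insert 6 at 4 → [12, 4, 8, 0, 6, 4]
insert 1 at 1 → [12, 1, 4, 8, 0, 6, 4]
row[6] = row[6]-row[0] = 4-12 = -8 → [12, 1, 4, 8, 0, 6, -8]
append row[-1]+row[0] = (-8)+12 = 4 → [12, 1, 4, 8, 0, 6, -8, 4]

[12, 1, 4, 8, 0, 6, -8, 4]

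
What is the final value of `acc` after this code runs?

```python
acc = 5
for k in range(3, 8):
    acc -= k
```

k=3: acc = 5-3 = 2
k=4: acc = 2-4 = -2
k=5: acc = (-2)-5 = -7
k=6: acc = (-7)-6 = -13
k=7: acc = (-13)-7 = -20

-20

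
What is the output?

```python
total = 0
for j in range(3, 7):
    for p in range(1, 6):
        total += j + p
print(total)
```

150

j=3,p=1: total = 0+4 = 4
j=3,p=2: total = 4+5 = 9
j=3,p=3: total = 9+6 = 15
j=3,p=4: total = 15+7 = 22
j=3,p=5: total = 22+8 = 30
j=4,p=1: total = 30+5 = 35
j=4,p=2: total = 35+6 = 41
j=4,p=3: total = 41+7 = 48
j=4,p=4: total = 48+8 = 56
j=4,p=5: total = 56+9 = 65
j=5,p=1: total = 65+6 = 71
j=5,p=2: total = 71+7 = 78
j=5,p=3: total = 78+8 = 86
j=5,p=4: total = 86+9 = 95
j=5,p=5: total = 95+10 = 105
j=6,p=1: total = 105+7 = 112
j=6,p=2: total = 112+8 = 120
j=6,p=3: total = 120+9 = 129
j=6,p=4: total = 129+10 = 139
j=6,p=5: total = 139+11 = 150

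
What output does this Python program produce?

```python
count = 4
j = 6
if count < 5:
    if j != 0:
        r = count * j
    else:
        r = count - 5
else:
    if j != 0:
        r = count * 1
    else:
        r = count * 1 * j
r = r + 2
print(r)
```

count=4, j=6
count < 5 is True; j != 0 is True
→ r = count * j = 24
r = 24+2 = 26

26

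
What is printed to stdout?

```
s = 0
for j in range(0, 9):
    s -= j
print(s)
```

j=0: s = 0-0 = 0
j=1: s = 0-1 = -1
j=2: s = (-1)-2 = -3
j=3: s = (-3)-3 = -6
j=4: s = (-6)-4 = -10
j=5: s = (-10)-5 = -15
j=6: s = (-15)-6 = -21
j=7: s = (-21)-7 = -28
j=8: s = (-28)-8 = -36

-36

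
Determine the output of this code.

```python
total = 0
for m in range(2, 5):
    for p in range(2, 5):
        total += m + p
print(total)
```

m=2,p=2: total = 0+4 = 4
m=2,p=3: total = 4+5 = 9
m=2,p=4: total = 9+6 = 15
m=3,p=2: total = 15+5 = 20
m=3,p=3: total = 20+6 = 26
m=3,p=4: total = 26+7 = 33
m=4,p=2: total = 33+6 = 39
m=4,p=3: total = 39+7 = 46
m=4,p=4: total = 46+8 = 54

54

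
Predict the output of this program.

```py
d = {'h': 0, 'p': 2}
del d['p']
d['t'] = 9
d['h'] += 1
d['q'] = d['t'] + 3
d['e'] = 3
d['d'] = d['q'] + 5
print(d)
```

del 'p' → {'h': 0}
d['t'] = 9 → {'h': 0, 't': 9}
d['h'] = 0+1 = 1 → {'h': 1, 't': 9}
d['q'] = d['t']+3 = 12 → {'h': 1, 't': 9, 'q': 12}
d['e'] = 3 → {'h': 1, 't': 9, 'q': 12, 'e': 3}
d['d'] = d['q']+5 = 17 → {'h': 1, 't': 9, 'q': 12, 'e': 3, 'd': 17}

{'h': 1, 't': 9, 'q': 12, 'e': 3, 'd': 17}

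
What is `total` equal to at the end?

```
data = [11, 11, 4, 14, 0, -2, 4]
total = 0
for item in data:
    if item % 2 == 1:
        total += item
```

22

item=11: odd, total = 0+11 = 11
item=11: odd, total = 11+11 = 22
item=4: not odd
item=14: not odd
item=0: not odd
item=-2: not odd
item=4: not odd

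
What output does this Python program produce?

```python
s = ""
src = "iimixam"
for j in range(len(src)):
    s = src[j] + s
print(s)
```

maximii

j=0: prepend 'i' → 'i'
j=1: prepend 'i' → 'ii'
j=2: prepend 'm' → 'mii'
j=3: prepend 'i' → 'imii'
j=4: prepend 'x' → 'ximii'
j=5: prepend 'a' → 'aximii'
j=6: prepend 'm' → 'maximii'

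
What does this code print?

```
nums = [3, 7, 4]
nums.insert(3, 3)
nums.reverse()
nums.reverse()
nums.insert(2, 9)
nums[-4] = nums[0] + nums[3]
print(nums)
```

insert 3 at 3 → [3, 7, 4, 3]
reverse → [3, 4, 7, 3]
reverse → [3, 7, 4, 3]
insert 9 at 2 → [3, 7, 9, 4, 3]
nums[-4] = nums[0]+nums[3] = 3+4 = 7 → [3, 7, 9, 4, 3]

[3, 7, 9, 4, 3]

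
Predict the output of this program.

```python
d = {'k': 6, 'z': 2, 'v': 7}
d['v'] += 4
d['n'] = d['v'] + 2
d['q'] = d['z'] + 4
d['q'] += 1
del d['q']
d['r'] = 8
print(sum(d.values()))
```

40

d['v'] = 7+4 = 11 → {'k': 6, 'z': 2, 'v': 11}
d['n'] = d['v']+2 = 13 → {'k': 6, 'z': 2, 'v': 11, 'n': 13}
d['q'] = d['z']+4 = 6 → {'k': 6, 'z': 2, 'v': 11, 'n': 13, 'q': 6}
d['q'] = 6+1 = 7 → {'k': 6, 'z': 2, 'v': 11, 'n': 13, 'q': 7}
del 'q' → {'k': 6, 'z': 2, 'v': 11, 'n': 13}
d['r'] = 8 → {'k': 6, 'z': 2, 'v': 11, 'n': 13, 'r': 8}
sum of values = 40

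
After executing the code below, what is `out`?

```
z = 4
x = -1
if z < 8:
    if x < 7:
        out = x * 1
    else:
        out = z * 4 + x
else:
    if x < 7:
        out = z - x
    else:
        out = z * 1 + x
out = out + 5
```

4

z=4, x=-1
z < 8 is True; x < 7 is True
→ out = x * 1 = -1
out = (-1)+5 = 4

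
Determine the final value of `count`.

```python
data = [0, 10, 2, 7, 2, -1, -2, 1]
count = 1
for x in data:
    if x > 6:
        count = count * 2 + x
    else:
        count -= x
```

27

x=0: not >6, count = 1-0 = 1
x=10: >6, count = 1*2+10 = 12
x=2: not >6, count = 12-2 = 10
x=7: >6, count = 10*2+7 = 27
x=2: not >6, count = 27-2 = 25
x=-1: not >6, count = 25-(-1) = 26
x=-2: not >6, count = 26-(-2) = 28
x=1: not >6, count = 28-1 = 27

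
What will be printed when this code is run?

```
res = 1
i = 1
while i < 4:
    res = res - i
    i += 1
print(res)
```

-5

i=1: res = 1-1 = 0
i=2: res = 0-2 = -2
i=3: res = (-2)-3 = -5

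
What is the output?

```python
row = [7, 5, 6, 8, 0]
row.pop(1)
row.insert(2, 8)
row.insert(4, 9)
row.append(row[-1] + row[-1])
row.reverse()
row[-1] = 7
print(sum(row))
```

pop(1) removes 5 → [7, 6, 8, 0]
insert 8 at 2 → [7, 6, 8, 8, 0]
insert 9 at 4 → [7, 6, 8, 8, 9, 0]
append row[-1]+row[-1] = 0+0 = 0 → [7, 6, 8, 8, 9, 0, 0]
reverse → [0, 0, 9, 8, 8, 6, 7]
row[-1] = 7 → [0, 0, 9, 8, 8, 6, 7]
sum = 38

38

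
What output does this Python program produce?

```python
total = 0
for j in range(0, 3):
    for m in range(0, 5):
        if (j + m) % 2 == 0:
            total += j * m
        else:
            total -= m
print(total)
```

j=0,m=0: even sum, total = 0+0 = 0
j=0,m=1: odd sum, total = 0-1 = -1
j=0,m=2: even sum, total = (-1)+0 = -1
j=0,m=3: odd sum, total = (-1)-3 = -4
j=0,m=4: even sum, total = (-4)+0 = -4
j=1,m=0: odd sum, total = (-4)-0 = -4
j=1,m=1: even sum, total = (-4)+1 = -3
j=1,m=2: odd sum, total = (-3)-2 = -5
j=1,m=3: even sum, total = (-5)+3 = -2
j=1,m=4: odd sum, total = (-2)-4 = -6
j=2,m=0: even sum, total = (-6)+0 = -6
j=2,m=1: odd sum, total = (-6)-1 = -7
j=2,m=2: even sum, total = (-7)+4 = -3
j=2,m=3: odd sum, total = (-3)-3 = -6
j=2,m=4: even sum, total = (-6)+8 = 2

2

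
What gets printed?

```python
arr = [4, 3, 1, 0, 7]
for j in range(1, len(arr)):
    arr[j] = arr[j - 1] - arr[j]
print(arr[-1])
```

j=1: arr[1] = 4-3 = 1 → [4, 1, 1, 0, 7]
j=2: arr[2] = 1-1 = 0 → [4, 1, 0, 0, 7]
j=3: arr[3] = 0-0 = 0 → [4, 1, 0, 0, 7]
j=4: arr[4] = 0-7 = -7 → [4, 1, 0, 0, -7]

-7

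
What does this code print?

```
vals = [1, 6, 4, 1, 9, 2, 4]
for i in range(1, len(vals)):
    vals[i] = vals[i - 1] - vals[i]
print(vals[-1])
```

-25

i=1: vals[1] = 1-6 = -5 → [1, -5, 4, 1, 9, 2, 4]
i=2: vals[2] = (-5)-4 = -9 → [1, -5, -9, 1, 9, 2, 4]
i=3: vals[3] = (-9)-1 = -10 → [1, -5, -9, -10, 9, 2, 4]
i=4: vals[4] = (-10)-9 = -19 → [1, -5, -9, -10, -19, 2, 4]
i=5: vals[5] = (-19)-2 = -21 → [1, -5, -9, -10, -19, -21, 4]
i=6: vals[6] = (-21)-4 = -25 → [1, -5, -9, -10, -19, -21, -25]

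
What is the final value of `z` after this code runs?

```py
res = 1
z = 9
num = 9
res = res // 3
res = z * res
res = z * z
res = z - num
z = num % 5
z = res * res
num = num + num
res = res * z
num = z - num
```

0

res = 1//3 = 0
res = 9*0 = 0
res = 9*9 = 81
res = 9-9 = 0
z = 9%5 = 4
z = 0*0 = 0
num = 9+9 = 18
res = 0*0 = 0
num = 0-18 = -18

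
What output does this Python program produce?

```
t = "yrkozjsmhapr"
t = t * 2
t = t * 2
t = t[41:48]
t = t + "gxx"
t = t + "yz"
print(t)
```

repeat ×2 → 'yrkozjsmhapryrkozjsmhapr'
repeat ×2 → 'yrkozjsmhapryrkozjsmhapryrkozjsmhapryrkozjsmhapr'
slice [41:48] → 'jsmhapr'
+ 'gxx' → 'jsmhaprgxx'
+ 'yz' → 'jsmhaprgxxyz'

jsmhaprgxxyz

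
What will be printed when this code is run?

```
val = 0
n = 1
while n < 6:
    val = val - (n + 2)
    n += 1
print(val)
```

n=1: val = 0-3 = -3
n=2: val = (-3)-4 = -7
n=3: val = (-7)-5 = -12
n=4: val = (-12)-6 = -18
n=5: val = (-18)-7 = -25

-25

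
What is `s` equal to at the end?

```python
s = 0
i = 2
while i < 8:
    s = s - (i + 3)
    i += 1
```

-45

i=2: s = 0-5 = -5
i=3: s = (-5)-6 = -11
i=4: s = (-11)-7 = -18
i=5: s = (-18)-8 = -26
i=6: s = (-26)-9 = -35
i=7: s = (-35)-10 = -45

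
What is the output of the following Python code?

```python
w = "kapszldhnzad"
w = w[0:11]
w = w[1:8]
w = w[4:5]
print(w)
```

slice [0:11] → 'kapszldhnza'
slice [1:8] → 'apszldh'
slice [4:5] → 'l'

l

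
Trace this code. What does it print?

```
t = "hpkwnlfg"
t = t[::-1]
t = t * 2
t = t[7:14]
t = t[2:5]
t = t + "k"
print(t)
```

reverse → 'gflnwkph'
repeat ×2 → 'gflnwkphgflnwkph'
slice [7:14] → 'hgflnwk'
slice [2:5] → 'fln'
+ 'k' → 'flnk'

flnk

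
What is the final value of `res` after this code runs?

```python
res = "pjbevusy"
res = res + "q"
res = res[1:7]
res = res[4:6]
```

+ 'q' → 'pjbevusyq'
slice [1:7] → 'jbevus'
slice [4:6] → 'us'

'us'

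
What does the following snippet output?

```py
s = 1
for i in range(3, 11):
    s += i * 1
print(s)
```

i=3: s = 1+3*1 = 4
i=4: s = 4+4*1 = 8
i=5: s = 8+5*1 = 13
i=6: s = 13+6*1 = 19
i=7: s = 19+7*1 = 26
i=8: s = 26+8*1 = 34
i=9: s = 34+9*1 = 43
i=10: s = 43+10*1 = 53

53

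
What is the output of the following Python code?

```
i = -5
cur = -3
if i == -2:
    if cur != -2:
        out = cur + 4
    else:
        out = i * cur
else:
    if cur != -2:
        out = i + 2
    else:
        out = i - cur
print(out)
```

-3

i=-5, cur=-3
i == -2 is False; cur != -2 is True
→ out = i + 2 = -3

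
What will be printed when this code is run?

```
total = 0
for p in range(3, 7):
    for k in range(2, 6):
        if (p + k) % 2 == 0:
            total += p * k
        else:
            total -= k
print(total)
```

96

p=3,k=2: odd sum, total = 0-2 = -2
p=3,k=3: even sum, total = (-2)+9 = 7
p=3,k=4: odd sum, total = 7-4 = 3
p=3,k=5: even sum, total = 3+15 = 18
p=4,k=2: even sum, total = 18+8 = 26
p=4,k=3: odd sum, total = 26-3 = 23
p=4,k=4: even sum, total = 23+16 = 39
p=4,k=5: odd sum, total = 39-5 = 34
p=5,k=2: odd sum, total = 34-2 = 32
p=5,k=3: even sum, total = 32+15 = 47
p=5,k=4: odd sum, total = 47-4 = 43
p=5,k=5: even sum, total = 43+25 = 68
p=6,k=2: even sum, total = 68+12 = 80
p=6,k=3: odd sum, total = 80-3 = 77
p=6,k=4: even sum, total = 77+24 = 101
p=6,k=5: odd sum, total = 101-5 = 96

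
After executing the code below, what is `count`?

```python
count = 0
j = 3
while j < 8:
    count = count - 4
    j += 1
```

-20

j=3: count = 0-4 = -4
j=4: count = (-4)-4 = -8
j=5: count = (-8)-4 = -12
j=6: count = (-12)-4 = -16
j=7: count = (-16)-4 = -20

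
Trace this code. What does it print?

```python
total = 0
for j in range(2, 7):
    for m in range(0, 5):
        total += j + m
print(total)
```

150

j=2,m=0: total = 0+2 = 2
j=2,m=1: total = 2+3 = 5
j=2,m=2: total = 5+4 = 9
j=2,m=3: total = 9+5 = 14
j=2,m=4: total = 14+6 = 20
j=3,m=0: total = 20+3 = 23
j=3,m=1: total = 23+4 = 27
j=3,m=2: total = 27+5 = 32
j=3,m=3: total = 32+6 = 38
j=3,m=4: total = 38+7 = 45
j=4,m=0: total = 45+4 = 49
j=4,m=1: total = 49+5 = 54
j=4,m=2: total = 54+6 = 60
j=4,m=3: total = 60+7 = 67
j=4,m=4: total = 67+8 = 75
j=5,m=0: total = 75+5 = 80
j=5,m=1: total = 80+6 = 86
j=5,m=2: total = 86+7 = 93
j=5,m=3: total = 93+8 = 101
j=5,m=4: total = 101+9 = 110
j=6,m=0: total = 110+6 = 116
j=6,m=1: total = 116+7 = 123
j=6,m=2: total = 123+8 = 131
j=6,m=3: total = 131+9 = 140
j=6,m=4: total = 140+10 = 150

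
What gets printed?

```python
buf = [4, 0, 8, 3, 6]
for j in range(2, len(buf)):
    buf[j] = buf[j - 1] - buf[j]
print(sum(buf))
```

-32

j=2: buf[2] = 0-8 = -8 → [4, 0, -8, 3, 6]
j=3: buf[3] = (-8)-3 = -11 → [4, 0, -8, -11, 6]
j=4: buf[4] = (-11)-6 = -17 → [4, 0, -8, -11, -17]
sum = -32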